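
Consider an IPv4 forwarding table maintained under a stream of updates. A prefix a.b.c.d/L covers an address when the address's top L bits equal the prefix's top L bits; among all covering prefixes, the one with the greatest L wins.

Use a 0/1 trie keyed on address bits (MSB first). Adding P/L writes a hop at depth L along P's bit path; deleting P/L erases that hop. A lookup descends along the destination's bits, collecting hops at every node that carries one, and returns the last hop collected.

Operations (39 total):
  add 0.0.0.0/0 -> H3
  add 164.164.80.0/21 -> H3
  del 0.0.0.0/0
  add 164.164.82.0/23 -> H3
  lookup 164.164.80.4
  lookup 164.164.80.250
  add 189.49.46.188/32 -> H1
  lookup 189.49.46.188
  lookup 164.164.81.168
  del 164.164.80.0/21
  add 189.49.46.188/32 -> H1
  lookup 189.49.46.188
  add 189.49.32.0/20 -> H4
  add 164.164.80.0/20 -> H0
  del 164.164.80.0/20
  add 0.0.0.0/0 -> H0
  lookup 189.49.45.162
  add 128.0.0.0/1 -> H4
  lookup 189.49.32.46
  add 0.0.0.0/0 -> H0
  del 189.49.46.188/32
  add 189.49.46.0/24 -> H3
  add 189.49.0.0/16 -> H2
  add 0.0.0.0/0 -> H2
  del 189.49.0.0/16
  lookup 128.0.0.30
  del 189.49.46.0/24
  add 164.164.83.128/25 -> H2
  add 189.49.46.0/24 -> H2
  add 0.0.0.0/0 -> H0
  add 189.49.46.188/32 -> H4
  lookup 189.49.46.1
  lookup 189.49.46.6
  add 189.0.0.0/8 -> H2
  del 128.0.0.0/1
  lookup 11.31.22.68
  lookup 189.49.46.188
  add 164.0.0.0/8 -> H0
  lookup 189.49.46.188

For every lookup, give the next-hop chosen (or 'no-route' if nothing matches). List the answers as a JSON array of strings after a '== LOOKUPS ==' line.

Trace:
  + 0.0.0.0/0 (H3) depth=0
  + 164.164.80.0/21 (H3) depth=21
  - 0.0.0.0/0 clear@0
  + 164.164.82.0/23 (H3) depth=23
  lookup 164.164.80.4: bits 1010010010100100010100 walk d0:-→d1:-→d2:-→d3:-→d4:-→d5:-→d6:-→d7:-→d8:-→d9:-→d10:-→d11:-→d12:-→d13:-→d14:-→d15:-→d16:-→d17:-→d18:-→d19:-→d20:-→d21:H3→d22:- -> H3
  lookup 164.164.80.250: bits 1010010010100100010100 walk d0:-→d1:-→d2:-→d3:-→d4:-→d5:-→d6:-→d7:-→d8:-→d9:-→d10:-→d11:-→d12:-→d13:-→d14:-→d15:-→d16:-→d17:-→d18:-→d19:-→d20:-→d21:H3→d22:- -> H3
  + 189.49.46.188/32 (H1) depth=32
  lookup 189.49.46.188: bits 10111101001100010010111010111100 walk d0:-→d1:-→d2:-→d3:-→d4:-→d5:-→d6:-→d7:-→d8:-→d9:-→d10:-→d11:-→d12:-→d13:-→d14:-→d15:-→d16:-→d17:-→d18:-→d19:-→d20:-→d21:-→d22:-→d23:-→d24:-→d25:-→d26:-→d27:-→d28:-→d29:-→d30:-→d31:-→d32:H1 -> H1
  lookup 164.164.81.168: bits 1010010010100100010100 walk d0:-→d1:-→d2:-→d3:-→d4:-→d5:-→d6:-→d7:-→d8:-→d9:-→d10:-→d11:-→d12:-→d13:-→d14:-→d15:-→d16:-→d17:-→d18:-→d19:-→d20:-→d21:H3→d22:- -> H3
  - 164.164.80.0/21 clear@21
  + 189.49.46.188/32 (H1) depth=32
  lookup 189.49.46.188: bits 10111101001100010010111010111100 walk d0:-→d1:-→d2:-→d3:-→d4:-→d5:-→d6:-→d7:-→d8:-→d9:-→d10:-→d11:-→d12:-→d13:-→d14:-→d15:-→d16:-→d17:-→d18:-→d19:-→d20:-→d21:-→d22:-→d23:-→d24:-→d25:-→d26:-→d27:-→d28:-→d29:-→d30:-→d31:-→d32:H1 -> H1
  + 189.49.32.0/20 (H4) depth=20
  + 164.164.80.0/20 (H0) depth=20
  - 164.164.80.0/20 clear@20
  + 0.0.0.0/0 (H0) depth=0
  lookup 189.49.45.162: bits 1011110100110001001011 walk d0:H0→d1:-→d2:-→d3:-→d4:-→d5:-→d6:-→d7:-→d8:-→d9:-→d10:-→d11:-→d12:-→d13:-→d14:-→d15:-→d16:-→d17:-→d18:-→d19:-→d20:H4→d21:-→d22:- -> H4
  + 128.0.0.0/1 (H4) depth=1
  lookup 189.49.32.46: bits 10111101001100010010 walk d0:H0→d1:H4→d2:-→d3:-→d4:-→d5:-→d6:-→d7:-→d8:-→d9:-→d10:-→d11:-→d12:-→d13:-→d14:-→d15:-→d16:-→d17:-→d18:-→d19:-→d20:H4 -> H4
  + 0.0.0.0/0 (H0) depth=0
  - 189.49.46.188/32 clear@32
  + 189.49.46.0/24 (H3) depth=24
  + 189.49.0.0/16 (H2) depth=16
  + 0.0.0.0/0 (H2) depth=0
  - 189.49.0.0/16 clear@16
  lookup 128.0.0.30: bits 10 walk d0:H2→d1:H4→d2:- -> H4
  - 189.49.46.0/24 clear@24
  + 164.164.83.128/25 (H2) depth=25
  + 189.49.46.0/24 (H2) depth=24
  + 0.0.0.0/0 (H0) depth=0
  + 189.49.46.188/32 (H4) depth=32
  lookup 189.49.46.1: bits 101111010011000100101110 walk d0:H0→d1:H4→d2:-→d3:-→d4:-→d5:-→d6:-→d7:-→d8:-→d9:-→d10:-→d11:-→d12:-→d13:-→d14:-→d15:-→d16:-→d17:-→d18:-→d19:-→d20:H4→d21:-→d22:-→d23:-→d24:H2 -> H2
  lookup 189.49.46.6: bits 101111010011000100101110 walk d0:H0→d1:H4→d2:-→d3:-→d4:-→d5:-→d6:-→d7:-→d8:-→d9:-→d10:-→d11:-→d12:-→d13:-→d14:-→d15:-→d16:-→d17:-→d18:-→d19:-→d20:H4→d21:-→d22:-→d23:-→d24:H2 -> H2
  + 189.0.0.0/8 (H2) depth=8
  - 128.0.0.0/1 clear@1
  lookup 11.31.22.68: bits ε walk d0:H0 -> H0
  lookup 189.49.46.188: bits 10111101001100010010111010111100 walk d0:H0→d1:-→d2:-→d3:-→d4:-→d5:-→d6:-→d7:-→d8:H2→d9:-→d10:-→d11:-→d12:-→d13:-→d14:-→d15:-→d16:-→d17:-→d18:-→d19:-→d20:H4→d21:-→d22:-→d23:-→d24:H2→d25:-→d26:-→d27:-→d28:-→d29:-→d30:-→d31:-→d32:H4 -> H4
  + 164.0.0.0/8 (H0) depth=8
  lookup 189.49.46.188: bits 10111101001100010010111010111100 walk d0:H0→d1:-→d2:-→d3:-→d4:-→d5:-→d6:-→d7:-→d8:H2→d9:-→d10:-→d11:-→d12:-→d13:-→d14:-→d15:-→d16:-→d17:-→d18:-→d19:-→d20:H4→d21:-→d22:-→d23:-→d24:H2→d25:-→d26:-→d27:-→d28:-→d29:-→d30:-→d31:-→d32:H4 -> H4

== LOOKUPS ==
["H3","H3","H1","H3","H1","H4","H4","H4","H2","H2","H0","H4","H4"]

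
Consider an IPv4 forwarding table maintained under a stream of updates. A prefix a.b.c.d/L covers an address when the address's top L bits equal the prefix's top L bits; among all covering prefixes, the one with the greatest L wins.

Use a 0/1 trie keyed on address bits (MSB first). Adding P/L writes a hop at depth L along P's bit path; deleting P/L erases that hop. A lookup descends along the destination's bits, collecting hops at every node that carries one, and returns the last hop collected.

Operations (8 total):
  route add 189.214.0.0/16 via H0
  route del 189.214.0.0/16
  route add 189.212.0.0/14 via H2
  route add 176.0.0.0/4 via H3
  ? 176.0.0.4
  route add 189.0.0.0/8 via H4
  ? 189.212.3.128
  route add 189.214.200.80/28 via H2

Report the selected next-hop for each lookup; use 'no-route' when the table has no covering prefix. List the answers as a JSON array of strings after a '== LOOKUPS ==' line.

Process each operation:
  add 189.214.0.0/16 -> H0 at depth 16
  del 189.214.0.0/16 (clear depth 16)
  add 189.212.0.0/14 -> H2 at depth 14
  add 176.0.0.0/4 -> H3 at depth 4
  lookup 176.0.0.4: bits 1011 walk d0:-→d1:-→d2:-→d3:-→d4:H3 -> H3
  add 189.0.0.0/8 -> H4 at depth 8
  lookup 189.212.3.128: bits 10111101110101 walk d0:-→d1:-→d2:-→d3:-→d4:H3→d5:-→d6:-→d7:-→d8:H4→d9:-→d10:-→d11:-→d12:-→d13:-→d14:H2 -> H2
  add 189.214.200.80/28 -> H2 at depth 28

== LOOKUPS ==
["H3","H2"]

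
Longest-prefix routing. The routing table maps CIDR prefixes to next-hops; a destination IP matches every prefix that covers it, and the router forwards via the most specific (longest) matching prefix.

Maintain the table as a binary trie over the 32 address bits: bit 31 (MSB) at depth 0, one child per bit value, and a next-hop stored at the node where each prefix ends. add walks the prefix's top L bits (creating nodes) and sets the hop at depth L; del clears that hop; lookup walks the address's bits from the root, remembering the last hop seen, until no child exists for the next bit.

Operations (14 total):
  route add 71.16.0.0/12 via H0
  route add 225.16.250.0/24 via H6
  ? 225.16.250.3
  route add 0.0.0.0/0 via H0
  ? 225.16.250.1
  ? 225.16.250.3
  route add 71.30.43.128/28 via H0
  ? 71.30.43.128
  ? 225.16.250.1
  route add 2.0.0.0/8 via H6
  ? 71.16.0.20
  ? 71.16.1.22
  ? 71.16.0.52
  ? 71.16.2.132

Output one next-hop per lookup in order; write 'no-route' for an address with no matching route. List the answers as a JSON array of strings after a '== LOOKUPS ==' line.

Trace:
  + 71.16.0.0/12 (H0) depth=12
  + 225.16.250.0/24 (H6) depth=24
  ? 225.16.250.3  path d0:-→d1:-→d2:-→d3:-→d4:-→d5:-→d6:-→d7:-→d8:-→d9:-→d10:-→d11:-→d12:-→d13:-→d14:-→d15:-→d16:-→d17:-→d18:-→d19:-→d20:-→d21:-→d22:-→d23:-→d24:H6  best=H6
  + 0.0.0.0/0 (H0) depth=0
  ? 225.16.250.1  path d0:H0→d1:-→d2:-→d3:-→d4:-→d5:-→d6:-→d7:-→d8:-→d9:-→d10:-→d11:-→d12:-→d13:-→d14:-→d15:-→d16:-→d17:-→d18:-→d19:-→d20:-→d21:-→d22:-→d23:-→d24:H6  best=H6
  ? 225.16.250.3  path d0:H0→d1:-→d2:-→d3:-→d4:-→d5:-→d6:-→d7:-→d8:-→d9:-→d10:-→d11:-→d12:-→d13:-→d14:-→d15:-→d16:-→d17:-→d18:-→d19:-→d20:-→d21:-→d22:-→d23:-→d24:H6  best=H6
  + 71.30.43.128/28 (H0) depth=28
  ? 71.30.43.128  path d0:H0→d1:-→d2:-→d3:-→d4:-→d5:-→d6:-→d7:-→d8:-→d9:-→d10:-→d11:-→d12:H0→d13:-→d14:-→d15:-→d16:-→d17:-→d18:-→d19:-→d20:-→d21:-→d22:-→d23:-→d24:-→d25:-→d26:-→d27:-→d28:H0  best=H0
  ? 225.16.250.1  path d0:H0→d1:-→d2:-→d3:-→d4:-→d5:-→d6:-→d7:-→d8:-→d9:-→d10:-→d11:-→d12:-→d13:-→d14:-→d15:-→d16:-→d17:-→d18:-→d19:-→d20:-→d21:-→d22:-→d23:-→d24:H6  best=H6
  + 2.0.0.0/8 (H6) depth=8
  ? 71.16.0.20  path d0:H0→d1:-→d2:-→d3:-→d4:-→d5:-→d6:-→d7:-→d8:-→d9:-→d10:-→d11:-→d12:H0  best=H0
  ? 71.16.1.22  path d0:H0→d1:-→d2:-→d3:-→d4:-→d5:-→d6:-→d7:-→d8:-→d9:-→d10:-→d11:-→d12:H0  best=H0
  ? 71.16.0.52  path d0:H0→d1:-→d2:-→d3:-→d4:-→d5:-→d6:-→d7:-→d8:-→d9:-→d10:-→d11:-→d12:H0  best=H0
  ? 71.16.2.132  path d0:H0→d1:-→d2:-→d3:-→d4:-→d5:-→d6:-→d7:-→d8:-→d9:-→d10:-→d11:-→d12:H0  best=H0

== LOOKUPS ==
["H6","H6","H6","H0","H6","H0","H0","H0","H0"]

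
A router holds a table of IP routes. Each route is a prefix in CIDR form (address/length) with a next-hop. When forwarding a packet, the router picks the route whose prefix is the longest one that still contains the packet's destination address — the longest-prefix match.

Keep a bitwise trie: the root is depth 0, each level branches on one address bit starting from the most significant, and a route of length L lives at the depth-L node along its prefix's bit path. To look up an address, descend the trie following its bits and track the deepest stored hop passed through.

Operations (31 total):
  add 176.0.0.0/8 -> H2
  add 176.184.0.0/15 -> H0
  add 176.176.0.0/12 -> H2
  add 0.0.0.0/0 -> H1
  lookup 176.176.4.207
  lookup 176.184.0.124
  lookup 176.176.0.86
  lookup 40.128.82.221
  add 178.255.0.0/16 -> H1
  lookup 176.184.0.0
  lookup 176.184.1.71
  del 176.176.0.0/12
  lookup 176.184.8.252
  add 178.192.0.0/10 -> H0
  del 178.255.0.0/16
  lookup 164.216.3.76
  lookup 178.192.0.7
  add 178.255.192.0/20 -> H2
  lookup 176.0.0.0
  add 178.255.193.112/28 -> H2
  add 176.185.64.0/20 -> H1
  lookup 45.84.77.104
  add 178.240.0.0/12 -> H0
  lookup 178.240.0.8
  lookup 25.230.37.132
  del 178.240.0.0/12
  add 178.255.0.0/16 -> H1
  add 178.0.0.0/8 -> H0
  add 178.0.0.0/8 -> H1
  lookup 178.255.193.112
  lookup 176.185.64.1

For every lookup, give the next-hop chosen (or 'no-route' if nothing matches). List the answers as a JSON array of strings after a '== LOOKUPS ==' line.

Process each operation:
  add 176.0.0.0/8 -> H2 at depth 8
  add 176.184.0.0/15 -> H0 at depth 15
  add 176.176.0.0/12 -> H2 at depth 12
  add 0.0.0.0/0 -> H1 at depth 0
  ? 176.176.4.207  path d0:H1→d1:-→d2:-→d3:-→d4:-→d5:-→d6:-→d7:-→d8:H2→d9:-→d10:-→d11:-→d12:H2  best=H2
  ? 176.184.0.124  path d0:H1→d1:-→d2:-→d3:-→d4:-→d5:-→d6:-→d7:-→d8:H2→d9:-→d10:-→d11:-→d12:H2→d13:-→d14:-→d15:H0  best=H0
  ? 176.176.0.86  path d0:H1→d1:-→d2:-→d3:-→d4:-→d5:-→d6:-→d7:-→d8:H2→d9:-→d10:-→d11:-→d12:H2  best=H2
  ? 40.128.82.221  path d0:H1  best=H1
  add 178.255.0.0/16 -> H1 at depth 16
  ? 176.184.0.0  path d0:H1→d1:-→d2:-→d3:-→d4:-→d5:-→d6:-→d7:-→d8:H2→d9:-→d10:-→d11:-→d12:H2→d13:-→d14:-→d15:H0  best=H0
  ? 176.184.1.71  path d0:H1→d1:-→d2:-→d3:-→d4:-→d5:-→d6:-→d7:-→d8:H2→d9:-→d10:-→d11:-→d12:H2→d13:-→d14:-→d15:H0  best=H0
  del 176.176.0.0/12 (clear depth 12)
  ? 176.184.8.252  path d0:H1→d1:-→d2:-→d3:-→d4:-→d5:-→d6:-→d7:-→d8:H2→d9:-→d10:-→d11:-→d12:-→d13:-→d14:-→d15:H0  best=H0
  add 178.192.0.0/10 -> H0 at depth 10
  del 178.255.0.0/16 (clear depth 16)
  ? 164.216.3.76  path d0:H1→d1:-→d2:-→d3:-  best=H1
  ? 178.192.0.7  path d0:H1→d1:-→d2:-→d3:-→d4:-→d5:-→d6:-→d7:-→d8:-→d9:-→d10:H0  best=H0
  add 178.255.192.0/20 -> H2 at depth 20
  ? 176.0.0.0  path d0:H1→d1:-→d2:-→d3:-→d4:-→d5:-→d6:-→d7:-→d8:H2  best=H2
  add 178.255.193.112/28 -> H2 at depth 28
  add 176.185.64.0/20 -> H1 at depth 20
  ? 45.84.77.104  path d0:H1  best=H1
  add 178.240.0.0/12 -> H0 at depth 12
  ? 178.240.0.8  path d0:H1→d1:-→d2:-→d3:-→d4:-→d5:-→d6:-→d7:-→d8:-→d9:-→d10:H0→d11:-→d12:H0  best=H0
  ? 25.230.37.132  path d0:H1  best=H1
  del 178.240.0.0/12 (clear depth 12)
  add 178.255.0.0/16 -> H1 at depth 16
  add 178.0.0.0/8 -> H0 at depth 8
  add 178.0.0.0/8 -> H1 at depth 8
  ? 178.255.193.112  path d0:H1→d1:-→d2:-→d3:-→d4:-→d5:-→d6:-→d7:-→d8:H1→d9:-→d10:H0→d11:-→d12:-→d13:-→d14:-→d15:-→d16:H1→d17:-→d18:-→d19:-→d20:H2→d21:-→d22:-→d23:-→d24:-→d25:-→d26:-→d27:-→d28:H2  best=H2
  ? 176.185.64.1  path d0:H1→d1:-→d2:-→d3:-→d4:-→d5:-→d6:-→d7:-→d8:H2→d9:-→d10:-→d11:-→d12:-→d13:-→d14:-→d15:H0→d16:-→d17:-→d18:-→d19:-→d20:H1  best=H1

== LOOKUPS ==
["H2","H0","H2","H1","H0","H0","H0","H1","H0","H2","H1","H0","H1","H2","H1"]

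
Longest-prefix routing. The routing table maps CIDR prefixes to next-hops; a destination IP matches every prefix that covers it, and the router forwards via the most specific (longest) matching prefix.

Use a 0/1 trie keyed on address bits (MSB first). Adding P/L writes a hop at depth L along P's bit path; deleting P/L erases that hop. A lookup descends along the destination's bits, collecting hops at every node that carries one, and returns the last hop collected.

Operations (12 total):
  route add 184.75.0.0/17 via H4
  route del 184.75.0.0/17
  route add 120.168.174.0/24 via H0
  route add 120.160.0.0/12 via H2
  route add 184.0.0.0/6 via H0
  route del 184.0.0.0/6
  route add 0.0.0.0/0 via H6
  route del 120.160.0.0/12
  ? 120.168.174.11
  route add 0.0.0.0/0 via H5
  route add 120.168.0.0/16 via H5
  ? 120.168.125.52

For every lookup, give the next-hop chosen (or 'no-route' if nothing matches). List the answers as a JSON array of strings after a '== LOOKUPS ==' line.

Apply in order:
  + 184.75.0.0/17 (H4) depth=17
  del 184.75.0.0/17 (clear depth 17)
  + 120.168.174.0/24 (H0) depth=24
  + 120.160.0.0/12 (H2) depth=12
  + 184.0.0.0/6 (H0) depth=6
  del 184.0.0.0/6 (clear depth 6)
  + 0.0.0.0/0 (H6) depth=0
  del 120.160.0.0/12 (clear depth 12)
  Q 120.168.174.11: descend 011110001010100010101110 ; hops seen [H6,H0] ; pick H0
  + 0.0.0.0/0 (H5) depth=0
  + 120.168.0.0/16 (H5) depth=16
  Q 120.168.125.52: descend 0111100010101000 ; hops seen [H5,H5] ; pick H5

== LOOKUPS ==
["H0","H5"]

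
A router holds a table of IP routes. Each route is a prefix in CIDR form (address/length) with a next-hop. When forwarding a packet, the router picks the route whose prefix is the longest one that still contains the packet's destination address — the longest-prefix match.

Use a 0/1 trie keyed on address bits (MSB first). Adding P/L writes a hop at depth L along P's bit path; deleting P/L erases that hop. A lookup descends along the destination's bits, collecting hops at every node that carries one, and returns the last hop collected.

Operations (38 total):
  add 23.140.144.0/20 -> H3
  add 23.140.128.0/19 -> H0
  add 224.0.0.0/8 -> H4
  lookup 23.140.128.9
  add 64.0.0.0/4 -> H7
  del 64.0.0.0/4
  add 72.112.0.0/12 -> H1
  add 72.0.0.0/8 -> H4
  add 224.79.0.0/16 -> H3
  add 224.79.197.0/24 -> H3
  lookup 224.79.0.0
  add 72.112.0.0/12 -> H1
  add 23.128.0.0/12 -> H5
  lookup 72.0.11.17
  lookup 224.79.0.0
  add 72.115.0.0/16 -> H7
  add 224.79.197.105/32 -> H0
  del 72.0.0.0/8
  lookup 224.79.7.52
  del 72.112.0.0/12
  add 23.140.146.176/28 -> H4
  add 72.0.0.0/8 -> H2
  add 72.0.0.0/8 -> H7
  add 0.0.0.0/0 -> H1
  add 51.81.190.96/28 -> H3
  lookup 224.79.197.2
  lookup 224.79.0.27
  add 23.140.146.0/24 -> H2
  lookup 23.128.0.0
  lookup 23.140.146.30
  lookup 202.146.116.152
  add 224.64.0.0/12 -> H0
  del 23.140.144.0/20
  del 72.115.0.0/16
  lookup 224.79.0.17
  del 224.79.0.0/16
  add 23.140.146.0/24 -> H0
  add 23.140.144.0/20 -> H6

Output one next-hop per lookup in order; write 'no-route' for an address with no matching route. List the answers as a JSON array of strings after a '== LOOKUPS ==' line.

Trace:
  add 23.140.144.0/20 -> H3 at depth 20
  add 23.140.128.0/19 -> H0 at depth 19
  add 224.0.0.0/8 -> H4 at depth 8
  ? 23.140.128.9  path d0:-→d1:-→d2:-→d3:-→d4:-→d5:-→d6:-→d7:-→d8:-→d9:-→d10:-→d11:-→d12:-→d13:-→d14:-→d15:-→d16:-→d17:-→d18:-→d19:H0  best=H0
  add 64.0.0.0/4 -> H7 at depth 4
  - 64.0.0.0/4 clear@4
  add 72.112.0.0/12 -> H1 at depth 12
  add 72.0.0.0/8 -> H4 at depth 8
  add 224.79.0.0/16 -> H3 at depth 16
  add 224.79.197.0/24 -> H3 at depth 24
  ? 224.79.0.0  path d0:-→d1:-→d2:-→d3:-→d4:-→d5:-→d6:-→d7:-→d8:H4→d9:-→d10:-→d11:-→d12:-→d13:-→d14:-→d15:-→d16:H3  best=H3
  add 72.112.0.0/12 -> H1 at depth 12
  add 23.128.0.0/12 -> H5 at depth 12
  ? 72.0.11.17  path d0:-→d1:-→d2:-→d3:-→d4:-→d5:-→d6:-→d7:-→d8:H4→d9:-  best=H4
  ? 224.79.0.0  path d0:-→d1:-→d2:-→d3:-→d4:-→d5:-→d6:-→d7:-→d8:H4→d9:-→d10:-→d11:-→d12:-→d13:-→d14:-→d15:-→d16:H3  best=H3
  add 72.115.0.0/16 -> H7 at depth 16
  add 224.79.197.105/32 -> H0 at depth 32
  - 72.0.0.0/8 clear@8
  ? 224.79.7.52  path d0:-→d1:-→d2:-→d3:-→d4:-→d5:-→d6:-→d7:-→d8:H4→d9:-→d10:-→d11:-→d12:-→d13:-→d14:-→d15:-→d16:H3  best=H3
  - 72.112.0.0/12 clear@12
  add 23.140.146.176/28 -> H4 at depth 28
  add 72.0.0.0/8 -> H2 at depth 8
  add 72.0.0.0/8 -> H7 at depth 8
  add 0.0.0.0/0 -> H1 at depth 0
  add 51.81.190.96/28 -> H3 at depth 28
  ? 224.79.197.2  path d0:H1→d1:-→d2:-→d3:-→d4:-→d5:-→d6:-→d7:-→d8:H4→d9:-→d10:-→d11:-→d12:-→d13:-→d14:-→d15:-→d16:H3→d17:-→d18:-→d19:-→d20:-→d21:-→d22:-→d23:-→d24:H3→d25:-  best=H3
  ? 224.79.0.27  path d0:H1→d1:-→d2:-→d3:-→d4:-→d5:-→d6:-→d7:-→d8:H4→d9:-→d10:-→d11:-→d12:-→d13:-→d14:-→d15:-→d16:H3  best=H3
  add 23.140.146.0/24 -> H2 at depth 24
  ? 23.128.0.0  path d0:H1→d1:-→d2:-→d3:-→d4:-→d5:-→d6:-→d7:-→d8:-→d9:-→d10:-→d11:-→d12:H5  best=H5
  ? 23.140.146.30  path d0:H1→d1:-→d2:-→d3:-→d4:-→d5:-→d6:-→d7:-→d8:-→d9:-→d10:-→d11:-→d12:H5→d13:-→d14:-→d15:-→d16:-→d17:-→d18:-→d19:H0→d20:H3→d21:-→d22:-→d23:-→d24:H2  best=H2
  ? 202.146.116.152  path d0:H1→d1:-→d2:-  best=H1
  add 224.64.0.0/12 -> H0 at depth 12
  - 23.140.144.0/20 clear@20
  - 72.115.0.0/16 clear@16
  ? 224.79.0.17  path d0:H1→d1:-→d2:-→d3:-→d4:-→d5:-→d6:-→d7:-→d8:H4→d9:-→d10:-→d11:-→d12:H0→d13:-→d14:-→d15:-→d16:H3  best=H3
  - 224.79.0.0/16 clear@16
  add 23.140.146.0/24 -> H0 at depth 24
  add 23.140.144.0/20 -> H6 at depth 20

== LOOKUPS ==
["H0","H3","H4","H3","H3","H3","H3","H5","H2","H1","H3"]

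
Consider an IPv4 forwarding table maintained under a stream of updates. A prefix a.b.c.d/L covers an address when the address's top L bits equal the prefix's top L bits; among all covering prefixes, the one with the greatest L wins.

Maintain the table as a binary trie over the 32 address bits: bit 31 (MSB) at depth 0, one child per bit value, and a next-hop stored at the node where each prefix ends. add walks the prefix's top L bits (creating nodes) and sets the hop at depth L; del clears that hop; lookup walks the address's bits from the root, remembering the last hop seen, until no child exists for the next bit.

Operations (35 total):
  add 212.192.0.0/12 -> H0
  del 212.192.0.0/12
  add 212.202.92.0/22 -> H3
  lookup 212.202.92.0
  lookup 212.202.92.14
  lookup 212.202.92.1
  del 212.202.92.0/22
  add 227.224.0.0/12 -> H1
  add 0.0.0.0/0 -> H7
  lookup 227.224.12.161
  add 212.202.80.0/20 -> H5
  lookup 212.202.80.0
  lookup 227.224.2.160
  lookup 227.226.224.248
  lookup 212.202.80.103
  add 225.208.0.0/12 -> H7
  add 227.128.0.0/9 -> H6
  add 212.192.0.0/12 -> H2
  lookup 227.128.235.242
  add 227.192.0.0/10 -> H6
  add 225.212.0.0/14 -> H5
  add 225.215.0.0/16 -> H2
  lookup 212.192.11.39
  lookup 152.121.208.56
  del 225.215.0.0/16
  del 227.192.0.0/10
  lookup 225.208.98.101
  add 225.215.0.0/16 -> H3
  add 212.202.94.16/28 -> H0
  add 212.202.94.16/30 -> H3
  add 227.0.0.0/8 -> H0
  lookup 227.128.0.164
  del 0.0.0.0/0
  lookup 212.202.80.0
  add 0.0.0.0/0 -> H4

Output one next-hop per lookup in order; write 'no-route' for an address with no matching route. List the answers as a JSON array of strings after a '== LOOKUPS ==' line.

Trace:
  add 212.192.0.0/12 -> H0 at depth 12
  - 212.192.0.0/12 clear@12
  add 212.202.92.0/22 -> H3 at depth 22
  lookup 212.202.92.0: bits 1101010011001010010111 walk d0:-→d1:-→d2:-→d3:-→d4:-→d5:-→d6:-→d7:-→d8:-→d9:-→d10:-→d11:-→d12:-→d13:-→d14:-→d15:-→d16:-→d17:-→d18:-→d19:-→d20:-→d21:-→d22:H3 -> H3
  lookup 212.202.92.14: bits 1101010011001010010111 walk d0:-→d1:-→d2:-→d3:-→d4:-→d5:-→d6:-→d7:-→d8:-→d9:-→d10:-→d11:-→d12:-→d13:-→d14:-→d15:-→d16:-→d17:-→d18:-→d19:-→d20:-→d21:-→d22:H3 -> H3
  lookup 212.202.92.1: bits 1101010011001010010111 walk d0:-→d1:-→d2:-→d3:-→d4:-→d5:-→d6:-→d7:-→d8:-→d9:-→d10:-→d11:-→d12:-→d13:-→d14:-→d15:-→d16:-→d17:-→d18:-→d19:-→d20:-→d21:-→d22:H3 -> H3
  - 212.202.92.0/22 clear@22
  add 227.224.0.0/12 -> H1 at depth 12
  add 0.0.0.0/0 -> H7 at depth 0
  lookup 227.224.12.161: bits 111000111110 walk d0:H7→d1:-→d2:-→d3:-→d4:-→d5:-→d6:-→d7:-→d8:-→d9:-→d10:-→d11:-→d12:H1 -> H1
  add 212.202.80.0/20 -> H5 at depth 20
  lookup 212.202.80.0: bits 11010100110010100101 walk d0:H7→d1:-→d2:-→d3:-→d4:-→d5:-→d6:-→d7:-→d8:-→d9:-→d10:-→d11:-→d12:-→d13:-→d14:-→d15:-→d16:-→d17:-→d18:-→d19:-→d20:H5 -> H5
  lookup 227.224.2.160: bits 111000111110 walk d0:H7→d1:-→d2:-→d3:-→d4:-→d5:-→d6:-→d7:-→d8:-→d9:-→d10:-→d11:-→d12:H1 -> H1
  lookup 227.226.224.248: bits 111000111110 walk d0:H7→d1:-→d2:-→d3:-→d4:-→d5:-→d6:-→d7:-→d8:-→d9:-→d10:-→d11:-→d12:H1 -> H1
  lookup 212.202.80.103: bits 11010100110010100101 walk d0:H7→d1:-→d2:-→d3:-→d4:-→d5:-→d6:-→d7:-→d8:-→d9:-→d10:-→d11:-→d12:-→d13:-→d14:-→d15:-→d16:-→d17:-→d18:-→d19:-→d20:H5 -> H5
  add 225.208.0.0/12 -> H7 at depth 12
  add 227.128.0.0/9 -> H6 at depth 9
  add 212.192.0.0/12 -> H2 at depth 12
  lookup 227.128.235.242: bits 111000111 walk d0:H7→d1:-→d2:-→d3:-→d4:-→d5:-→d6:-→d7:-→d8:-→d9:H6 -> H6
  add 227.192.0.0/10 -> H6 at depth 10
  add 225.212.0.0/14 -> H5 at depth 14
  add 225.215.0.0/16 -> H2 at depth 16
  lookup 212.192.11.39: bits 110101001100 walk d0:H7→d1:-→d2:-→d3:-→d4:-→d5:-→d6:-→d7:-→d8:-→d9:-→d10:-→d11:-→d12:H2 -> H2
  lookup 152.121.208.56: bits 1 walk d0:H7→d1:- -> H7
  - 225.215.0.0/16 clear@16
  - 227.192.0.0/10 clear@10
  lookup 225.208.98.101: bits 1110000111010 walk d0:H7→d1:-→d2:-→d3:-→d4:-→d5:-→d6:-→d7:-→d8:-→d9:-→d10:-→d11:-→d12:H7→d13:- -> H7
  add 225.215.0.0/16 -> H3 at depth 16
  add 212.202.94.16/28 -> H0 at depth 28
  add 212.202.94.16/30 -> H3 at depth 30
  add 227.0.0.0/8 -> H0 at depth 8
  lookup 227.128.0.164: bits 111000111 walk d0:H7→d1:-→d2:-→d3:-→d4:-→d5:-→d6:-→d7:-→d8:H0→d9:H6 -> H6
  - 0.0.0.0/0 clear@0
  lookup 212.202.80.0: bits 11010100110010100101 walk d0:-→d1:-→d2:-→d3:-→d4:-→d5:-→d6:-→d7:-→d8:-→d9:-→d10:-→d11:-→d12:H2→d13:-→d14:-→d15:-→d16:-→d17:-→d18:-→d19:-→d20:H5 -> H5
  add 0.0.0.0/0 -> H4 at depth 0

== LOOKUPS ==
["H3","H3","H3","H1","H5","H1","H1","H5","H6","H2","H7","H7","H6","H5"]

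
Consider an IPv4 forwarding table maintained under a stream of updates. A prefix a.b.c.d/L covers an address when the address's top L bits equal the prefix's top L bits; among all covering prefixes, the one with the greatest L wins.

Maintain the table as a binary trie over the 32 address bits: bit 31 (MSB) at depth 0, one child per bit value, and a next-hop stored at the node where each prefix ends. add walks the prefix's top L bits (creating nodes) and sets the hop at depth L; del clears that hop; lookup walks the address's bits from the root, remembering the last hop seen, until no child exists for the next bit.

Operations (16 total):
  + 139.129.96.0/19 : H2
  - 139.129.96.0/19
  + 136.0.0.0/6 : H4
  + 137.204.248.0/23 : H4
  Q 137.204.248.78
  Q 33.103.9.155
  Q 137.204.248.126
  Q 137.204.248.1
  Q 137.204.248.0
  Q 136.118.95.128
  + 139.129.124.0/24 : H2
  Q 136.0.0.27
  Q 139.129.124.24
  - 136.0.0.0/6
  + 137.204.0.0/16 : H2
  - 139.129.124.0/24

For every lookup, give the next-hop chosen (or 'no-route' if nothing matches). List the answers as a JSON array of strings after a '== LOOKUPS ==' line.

Process each operation:
  add 139.129.96.0/19 -> H2 at depth 19
  del 139.129.96.0/19 (clear depth 19)
  add 136.0.0.0/6 -> H4 at depth 6
  add 137.204.248.0/23 -> H4 at depth 23
  lookup 137.204.248.78: bits 10001001110011001111100 walk d0:-→d1:-→d2:-→d3:-→d4:-→d5:-→d6:H4→d7:-→d8:-→d9:-→d10:-→d11:-→d12:-→d13:-→d14:-→d15:-→d16:-→d17:-→d18:-→d19:-→d20:-→d21:-→d22:-→d23:H4 -> H4
  lookup 33.103.9.155: bits ε walk d0:- -> no-route
  lookup 137.204.248.126: bits 10001001110011001111100 walk d0:-→d1:-→d2:-→d3:-→d4:-→d5:-→d6:H4→d7:-→d8:-→d9:-→d10:-→d11:-→d12:-→d13:-→d14:-→d15:-→d16:-→d17:-→d18:-→d19:-→d20:-→d21:-→d22:-→d23:H4 -> H4
  lookup 137.204.248.1: bits 10001001110011001111100 walk d0:-→d1:-→d2:-→d3:-→d4:-→d5:-→d6:H4→d7:-→d8:-→d9:-→d10:-→d11:-→d12:-→d13:-→d14:-→d15:-→d16:-→d17:-→d18:-→d19:-→d20:-→d21:-→d22:-→d23:H4 -> H4
  lookup 137.204.248.0: bits 10001001110011001111100 walk d0:-→d1:-→d2:-→d3:-→d4:-→d5:-→d6:H4→d7:-→d8:-→d9:-→d10:-→d11:-→d12:-→d13:-→d14:-→d15:-→d16:-→d17:-→d18:-→d19:-→d20:-→d21:-→d22:-→d23:H4 -> H4
  lookup 136.118.95.128: bits 1000100 walk d0:-→d1:-→d2:-→d3:-→d4:-→d5:-→d6:H4→d7:- -> H4
  add 139.129.124.0/24 -> H2 at depth 24
  lookup 136.0.0.27: bits 1000100 walk d0:-→d1:-→d2:-→d3:-→d4:-→d5:-→d6:H4→d7:- -> H4
  lookup 139.129.124.24: bits 100010111000000101111100 walk d0:-→d1:-→d2:-→d3:-→d4:-→d5:-→d6:H4→d7:-→d8:-→d9:-→d10:-→d11:-→d12:-→d13:-→d14:-→d15:-→d16:-→d17:-→d18:-→d19:-→d20:-→d21:-→d22:-→d23:-→d24:H2 -> H2
  del 136.0.0.0/6 (clear depth 6)
  add 137.204.0.0/16 -> H2 at depth 16
  del 139.129.124.0/24 (clear depth 24)

== LOOKUPS ==
["H4","no-route","H4","H4","H4","H4","H4","H2"]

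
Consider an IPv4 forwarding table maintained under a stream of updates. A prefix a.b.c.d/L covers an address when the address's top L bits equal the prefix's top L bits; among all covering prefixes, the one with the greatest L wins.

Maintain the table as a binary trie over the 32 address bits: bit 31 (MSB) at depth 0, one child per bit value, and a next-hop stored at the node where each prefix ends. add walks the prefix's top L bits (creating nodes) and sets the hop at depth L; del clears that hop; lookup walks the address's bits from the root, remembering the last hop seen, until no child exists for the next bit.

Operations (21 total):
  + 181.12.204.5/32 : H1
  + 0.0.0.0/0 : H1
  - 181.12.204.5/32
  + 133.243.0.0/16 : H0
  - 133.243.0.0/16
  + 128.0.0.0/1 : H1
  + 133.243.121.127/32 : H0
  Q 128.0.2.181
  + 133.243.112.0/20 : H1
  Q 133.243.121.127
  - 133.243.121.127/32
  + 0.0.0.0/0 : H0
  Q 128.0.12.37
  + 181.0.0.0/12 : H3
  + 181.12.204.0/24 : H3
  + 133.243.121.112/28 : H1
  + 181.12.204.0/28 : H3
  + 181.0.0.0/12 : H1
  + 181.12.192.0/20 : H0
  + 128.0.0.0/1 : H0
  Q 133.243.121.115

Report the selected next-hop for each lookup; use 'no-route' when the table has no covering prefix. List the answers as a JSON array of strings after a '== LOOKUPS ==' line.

Apply in order:
  + 181.12.204.5/32 (H1) depth=32
  + 0.0.0.0/0 (H1) depth=0
  - 181.12.204.5/32 clear@32
  + 133.243.0.0/16 (H0) depth=16
  - 133.243.0.0/16 clear@16
  + 128.0.0.0/1 (H1) depth=1
  + 133.243.121.127/32 (H0) depth=32
  Q 128.0.2.181: descend 10000 ; hops seen [H1,H1] ; pick H1
  + 133.243.112.0/20 (H1) depth=20
  Q 133.243.121.127: descend 10000101111100110111100101111111 ; hops seen [H1,H1,H1,H0] ; pick H0
  - 133.243.121.127/32 clear@32
  + 0.0.0.0/0 (H0) depth=0
  Q 128.0.12.37: descend 10000 ; hops seen [H0,H1] ; pick H1
  + 181.0.0.0/12 (H3) depth=12
  + 181.12.204.0/24 (H3) depth=24
  + 133.243.121.112/28 (H1) depth=28
  + 181.12.204.0/28 (H3) depth=28
  + 181.0.0.0/12 (H1) depth=12
  + 181.12.192.0/20 (H0) depth=20
  + 128.0.0.0/1 (H0) depth=1
  Q 133.243.121.115: descend 1000010111110011011110010111 ; hops seen [H0,H0,H1,H1] ; pick H1

== LOOKUPS ==
["H1","H0","H1","H1"]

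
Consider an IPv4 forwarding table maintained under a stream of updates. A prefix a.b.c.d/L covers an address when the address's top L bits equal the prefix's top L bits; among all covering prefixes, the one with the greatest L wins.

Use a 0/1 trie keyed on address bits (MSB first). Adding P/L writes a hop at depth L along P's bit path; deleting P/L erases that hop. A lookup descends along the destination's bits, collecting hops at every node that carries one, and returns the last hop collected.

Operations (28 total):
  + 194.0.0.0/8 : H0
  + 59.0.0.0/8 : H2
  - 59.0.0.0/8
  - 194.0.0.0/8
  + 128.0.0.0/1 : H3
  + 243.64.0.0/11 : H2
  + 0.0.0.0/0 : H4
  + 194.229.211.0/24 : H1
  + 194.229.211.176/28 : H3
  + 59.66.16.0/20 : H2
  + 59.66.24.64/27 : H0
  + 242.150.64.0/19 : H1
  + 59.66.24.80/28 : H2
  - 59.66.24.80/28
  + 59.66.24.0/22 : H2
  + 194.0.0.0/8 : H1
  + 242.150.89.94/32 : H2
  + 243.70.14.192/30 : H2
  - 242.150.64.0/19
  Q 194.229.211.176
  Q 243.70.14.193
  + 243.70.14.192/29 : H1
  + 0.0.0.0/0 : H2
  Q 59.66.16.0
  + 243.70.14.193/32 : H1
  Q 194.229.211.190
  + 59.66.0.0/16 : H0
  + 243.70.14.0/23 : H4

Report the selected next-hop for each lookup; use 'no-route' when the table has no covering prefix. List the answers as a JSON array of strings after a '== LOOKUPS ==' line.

Trace:
  + 194.0.0.0/8 (H0) depth=8
  + 59.0.0.0/8 (H2) depth=8
  del 59.0.0.0/8 (clear depth 8)
  del 194.0.0.0/8 (clear depth 8)
  + 128.0.0.0/1 (H3) depth=1
  + 243.64.0.0/11 (H2) depth=11
  + 0.0.0.0/0 (H4) depth=0
  + 194.229.211.0/24 (H1) depth=24
  + 194.229.211.176/28 (H3) depth=28
  + 59.66.16.0/20 (H2) depth=20
  + 59.66.24.64/27 (H0) depth=27
  + 242.150.64.0/19 (H1) depth=19
  + 59.66.24.80/28 (H2) depth=28
  del 59.66.24.80/28 (clear depth 28)
  + 59.66.24.0/22 (H2) depth=22
  + 194.0.0.0/8 (H1) depth=8
  + 242.150.89.94/32 (H2) depth=32
  + 243.70.14.192/30 (H2) depth=30
  del 242.150.64.0/19 (clear depth 19)
  lookup 194.229.211.176: bits 1100001011100101110100111011 walk d0:H4→d1:H3→d2:-→d3:-→d4:-→d5:-→d6:-→d7:-→d8:H1→d9:-→d10:-→d11:-→d12:-→d13:-→d14:-→d15:-→d16:-→d17:-→d18:-→d19:-→d20:-→d21:-→d22:-→d23:-→d24:H1→d25:-→d26:-→d27:-→d28:H3 -> H3
  lookup 243.70.14.193: bits 111100110100011000001110110000 walk d0:H4→d1:H3→d2:-→d3:-→d4:-→d5:-→d6:-→d7:-→d8:-→d9:-→d10:-→d11:H2→d12:-→d13:-→d14:-→d15:-→d16:-→d17:-→d18:-→d19:-→d20:-→d21:-→d22:-→d23:-→d24:-→d25:-→d26:-→d27:-→d28:-→d29:-→d30:H2 -> H2
  + 243.70.14.192/29 (H1) depth=29
  + 0.0.0.0/0 (H2) depth=0
  lookup 59.66.16.0: bits 00111011010000100001 walk d0:H2→d1:-→d2:-→d3:-→d4:-→d5:-→d6:-→d7:-→d8:-→d9:-→d10:-→d11:-→d12:-→d13:-→d14:-→d15:-→d16:-→d17:-→d18:-→d19:-→d20:H2 -> H2
  + 243.70.14.193/32 (H1) depth=32
  lookup 194.229.211.190: bits 1100001011100101110100111011 walk d0:H2→d1:H3→d2:-→d3:-→d4:-→d5:-→d6:-→d7:-→d8:H1→d9:-→d10:-→d11:-→d12:-→d13:-→d14:-→d15:-→d16:-→d17:-→d18:-→d19:-→d20:-→d21:-→d22:-→d23:-→d24:H1→d25:-→d26:-→d27:-→d28:H3 -> H3
  + 59.66.0.0/16 (H0) depth=16
  + 243.70.14.0/23 (H4) depth=23

== LOOKUPS ==
["H3","H2","H2","H3"]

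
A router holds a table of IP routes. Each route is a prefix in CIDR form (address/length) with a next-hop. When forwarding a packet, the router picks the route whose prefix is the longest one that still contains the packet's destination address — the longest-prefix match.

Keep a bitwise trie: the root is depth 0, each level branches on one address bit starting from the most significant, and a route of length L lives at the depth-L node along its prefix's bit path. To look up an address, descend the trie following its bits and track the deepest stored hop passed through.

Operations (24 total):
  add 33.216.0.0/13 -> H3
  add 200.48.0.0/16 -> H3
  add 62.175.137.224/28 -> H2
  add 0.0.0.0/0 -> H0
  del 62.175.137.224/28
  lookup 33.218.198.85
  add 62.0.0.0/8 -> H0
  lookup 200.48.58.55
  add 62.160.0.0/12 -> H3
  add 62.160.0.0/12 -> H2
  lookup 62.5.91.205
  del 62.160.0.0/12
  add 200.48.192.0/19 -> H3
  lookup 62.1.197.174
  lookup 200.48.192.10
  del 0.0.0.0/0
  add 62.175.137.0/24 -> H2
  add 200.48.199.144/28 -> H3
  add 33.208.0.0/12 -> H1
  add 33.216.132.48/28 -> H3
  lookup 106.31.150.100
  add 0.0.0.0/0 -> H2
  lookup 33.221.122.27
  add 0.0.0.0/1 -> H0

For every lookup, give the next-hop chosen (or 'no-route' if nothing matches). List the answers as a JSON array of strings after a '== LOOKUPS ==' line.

Apply in order:
  add 33.216.0.0/13 -> H3 at depth 13
  add 200.48.0.0/16 -> H3 at depth 16
  add 62.175.137.224/28 -> H2 at depth 28
  add 0.0.0.0/0 -> H0 at depth 0
  del 62.175.137.224/28 (clear depth 28)
  ? 33.218.198.85  path d0:H0→d1:-→d2:-→d3:-→d4:-→d5:-→d6:-→d7:-→d8:-→d9:-→d10:-→d11:-→d12:-→d13:H3  best=H3
  add 62.0.0.0/8 -> H0 at depth 8
  ? 200.48.58.55  path d0:H0→d1:-→d2:-→d3:-→d4:-→d5:-→d6:-→d7:-→d8:-→d9:-→d10:-→d11:-→d12:-→d13:-→d14:-→d15:-→d16:H3  best=H3
  add 62.160.0.0/12 -> H3 at depth 12
  add 62.160.0.0/12 -> H2 at depth 12
  ? 62.5.91.205  path d0:H0→d1:-→d2:-→d3:-→d4:-→d5:-→d6:-→d7:-→d8:H0  best=H0
  del 62.160.0.0/12 (clear depth 12)
  add 200.48.192.0/19 -> H3 at depth 19
  ? 62.1.197.174  path d0:H0→d1:-→d2:-→d3:-→d4:-→d5:-→d6:-→d7:-→d8:H0  best=H0
  ? 200.48.192.10  path d0:H0→d1:-→d2:-→d3:-→d4:-→d5:-→d6:-→d7:-→d8:-→d9:-→d10:-→d11:-→d12:-→d13:-→d14:-→d15:-→d16:H3→d17:-→d18:-→d19:H3  best=H3
  del 0.0.0.0/0 (clear depth 0)
  add 62.175.137.0/24 -> H2 at depth 24
  add 200.48.199.144/28 -> H3 at depth 28
  add 33.208.0.0/12 -> H1 at depth 12
  add 33.216.132.48/28 -> H3 at depth 28
  ? 106.31.150.100  path d0:-→d1:-  best=no-route
  add 0.0.0.0/0 -> H2 at depth 0
  ? 33.221.122.27  path d0:H2→d1:-→d2:-→d3:-→d4:-→d5:-→d6:-→d7:-→d8:-→d9:-→d10:-→d11:-→d12:H1→d13:H3  best=H3
  add 0.0.0.0/1 -> H0 at depth 1

== LOOKUPS ==
["H3","H3","H0","H0","H3","no-route","H3"]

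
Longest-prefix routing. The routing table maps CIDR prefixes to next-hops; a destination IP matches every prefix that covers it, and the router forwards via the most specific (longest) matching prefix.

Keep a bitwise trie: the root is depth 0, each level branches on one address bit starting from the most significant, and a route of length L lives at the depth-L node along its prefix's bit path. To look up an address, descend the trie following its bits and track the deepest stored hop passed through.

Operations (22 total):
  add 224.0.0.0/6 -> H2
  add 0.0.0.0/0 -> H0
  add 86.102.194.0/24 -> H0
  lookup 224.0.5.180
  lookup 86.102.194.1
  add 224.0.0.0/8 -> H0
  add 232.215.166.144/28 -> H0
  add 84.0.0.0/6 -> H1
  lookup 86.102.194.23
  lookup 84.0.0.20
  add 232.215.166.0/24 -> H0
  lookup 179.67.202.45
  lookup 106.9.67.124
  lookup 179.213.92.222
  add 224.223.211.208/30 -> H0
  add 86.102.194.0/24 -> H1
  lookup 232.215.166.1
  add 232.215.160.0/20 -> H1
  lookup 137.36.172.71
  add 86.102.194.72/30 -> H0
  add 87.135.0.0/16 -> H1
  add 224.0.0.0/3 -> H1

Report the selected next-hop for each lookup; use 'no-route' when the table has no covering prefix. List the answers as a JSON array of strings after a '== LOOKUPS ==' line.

Trace:
  + 224.0.0.0/6 (H2) depth=6
  + 0.0.0.0/0 (H0) depth=0
  + 86.102.194.0/24 (H0) depth=24
  Q 224.0.5.180: descend 111000 ; hops seen [H0,H2] ; pick H2
  Q 86.102.194.1: descend 010101100110011011000010 ; hops seen [H0,H0] ; pick H0
  + 224.0.0.0/8 (H0) depth=8
  + 232.215.166.144/28 (H0) depth=28
  + 84.0.0.0/6 (H1) depth=6
  Q 86.102.194.23: descend 010101100110011011000010 ; hops seen [H0,H1,H0] ; pick H0
  Q 84.0.0.20: descend 010101 ; hops seen [H0,H1] ; pick H1
  + 232.215.166.0/24 (H0) depth=24
  Q 179.67.202.45: descend 1 ; hops seen [H0] ; pick H0
  Q 106.9.67.124: descend 01 ; hops seen [H0] ; pick H0
  Q 179.213.92.222: descend 1 ; hops seen [H0] ; pick H0
  + 224.223.211.208/30 (H0) depth=30
  + 86.102.194.0/24 (H1) depth=24
  Q 232.215.166.1: descend 111010001101011110100110 ; hops seen [H0,H0] ; pick H0
  + 232.215.160.0/20 (H1) depth=20
  Q 137.36.172.71: descend 1 ; hops seen [H0] ; pick H0
  + 86.102.194.72/30 (H0) depth=30
  + 87.135.0.0/16 (H1) depth=16
  + 224.0.0.0/3 (H1) depth=3

== LOOKUPS ==
["H2","H0","H0","H1","H0","H0","H0","H0","H0"]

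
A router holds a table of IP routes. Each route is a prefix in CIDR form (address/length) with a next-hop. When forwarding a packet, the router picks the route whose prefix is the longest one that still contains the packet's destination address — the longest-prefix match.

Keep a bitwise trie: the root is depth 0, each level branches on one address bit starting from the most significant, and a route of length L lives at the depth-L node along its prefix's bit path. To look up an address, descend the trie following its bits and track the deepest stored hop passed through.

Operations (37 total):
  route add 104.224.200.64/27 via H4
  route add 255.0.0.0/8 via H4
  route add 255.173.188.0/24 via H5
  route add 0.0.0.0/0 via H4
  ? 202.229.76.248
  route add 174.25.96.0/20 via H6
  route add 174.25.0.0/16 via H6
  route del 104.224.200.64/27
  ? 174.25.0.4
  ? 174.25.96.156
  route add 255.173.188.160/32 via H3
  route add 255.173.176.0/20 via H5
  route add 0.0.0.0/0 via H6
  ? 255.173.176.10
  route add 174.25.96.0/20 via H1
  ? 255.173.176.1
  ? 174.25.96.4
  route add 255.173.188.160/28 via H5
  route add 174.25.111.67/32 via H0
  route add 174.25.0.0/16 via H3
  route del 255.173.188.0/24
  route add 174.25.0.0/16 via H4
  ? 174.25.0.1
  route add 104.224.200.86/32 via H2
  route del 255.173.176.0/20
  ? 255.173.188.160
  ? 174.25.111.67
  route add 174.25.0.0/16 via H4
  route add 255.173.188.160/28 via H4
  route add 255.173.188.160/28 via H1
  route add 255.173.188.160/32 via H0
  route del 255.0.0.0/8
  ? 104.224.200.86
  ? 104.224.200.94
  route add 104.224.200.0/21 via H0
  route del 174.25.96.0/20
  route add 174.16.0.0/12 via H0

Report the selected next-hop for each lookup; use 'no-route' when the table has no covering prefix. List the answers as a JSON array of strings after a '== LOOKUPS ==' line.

Apply in order:
  + 104.224.200.64/27 (H4) depth=27
  + 255.0.0.0/8 (H4) depth=8
  + 255.173.188.0/24 (H5) depth=24
  + 0.0.0.0/0 (H4) depth=0
  Q 202.229.76.248: descend 11 ; hops seen [H4] ; pick H4
  + 174.25.96.0/20 (H6) depth=20
  + 174.25.0.0/16 (H6) depth=16
  - 104.224.200.64/27 clear@27
  Q 174.25.0.4: descend 10101110000110010 ; hops seen [H4,H6] ; pick H6
  Q 174.25.96.156: descend 10101110000110010110 ; hops seen [H4,H6,H6] ; pick H6
  + 255.173.188.160/32 (H3) depth=32
  + 255.173.176.0/20 (H5) depth=20
  + 0.0.0.0/0 (H6) depth=0
  Q 255.173.176.10: descend 11111111101011011011 ; hops seen [H6,H4,H5] ; pick H5
  + 174.25.96.0/20 (H1) depth=20
  Q 255.173.176.1: descend 11111111101011011011 ; hops seen [H6,H4,H5] ; pick H5
  Q 174.25.96.4: descend 10101110000110010110 ; hops seen [H6,H6,H1] ; pick H1
  + 255.173.188.160/28 (H5) depth=28
  + 174.25.111.67/32 (H0) depth=32
  + 174.25.0.0/16 (H3) depth=16
  - 255.173.188.0/24 clear@24
  + 174.25.0.0/16 (H4) depth=16
  Q 174.25.0.1: descend 10101110000110010 ; hops seen [H6,H4] ; pick H4
  + 104.224.200.86/32 (H2) depth=32
  - 255.173.176.0/20 clear@20
  Q 255.173.188.160: descend 11111111101011011011110010100000 ; hops seen [H6,H4,H5,H3] ; pick H3
  Q 174.25.111.67: descend 10101110000110010110111101000011 ; hops seen [H6,H4,H1,H0] ; pick H0
  + 174.25.0.0/16 (H4) depth=16
  + 255.173.188.160/28 (H4) depth=28
  + 255.173.188.160/28 (H1) depth=28
  + 255.173.188.160/32 (H0) depth=32
  - 255.0.0.0/8 clear@8
  Q 104.224.200.86: descend 01101000111000001100100001010110 ; hops seen [H6,H2] ; pick H2
  Q 104.224.200.94: descend 0110100011100000110010000101 ; hops seen [H6] ; pick H6
  + 104.224.200.0/21 (H0) depth=21
  - 174.25.96.0/20 clear@20
  + 174.16.0.0/12 (H0) depth=12

== LOOKUPS ==
["H4","H6","H6","H5","H5","H1","H4","H3","H0","H2","H6"]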